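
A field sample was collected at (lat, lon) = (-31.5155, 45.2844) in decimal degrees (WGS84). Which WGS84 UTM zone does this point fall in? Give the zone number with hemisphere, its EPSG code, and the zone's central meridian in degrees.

UTM zone = ⌊(λ + 180)/6⌋ + 1; 45.2844° ∈ [42°, 48°) → zone 38.
Hemisphere: S (φ < 0).
Central meridian λ₀ = 6×38 − 183 = 45°.
EPSG code: 32738.

Zone 38S (EPSG:32738), central meridian 45°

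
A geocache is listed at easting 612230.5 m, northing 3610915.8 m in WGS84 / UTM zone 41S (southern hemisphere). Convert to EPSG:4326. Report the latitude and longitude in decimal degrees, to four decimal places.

lat -57.6301°, lon 64.8795°

Zone 41S: λ₀ = 63°, k₀ = 0.9996, false easting 500000 m, false northing 10000000 m.
Meridian distance M = (N − FN)/k₀ = -6391640.9 m.
Inverse transverse Mercator on WGS84 gives φ = -57.63009991°, λ = 64.87950057°.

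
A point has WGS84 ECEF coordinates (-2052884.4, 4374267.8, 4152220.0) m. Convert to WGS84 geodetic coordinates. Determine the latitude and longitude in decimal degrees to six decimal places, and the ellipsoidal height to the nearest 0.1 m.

lat 40.863100°, lon 115.141100°, h 1960.4 m

λ = atan2(Y, X) = 115.14110025°; p = √(X²+Y²) = 4832034.1 m.
Bowring's method on WGS84 (a = 6378137 m, b = 6356752.314 m) gives φ = 40.86310003°, h = 1960.441 m.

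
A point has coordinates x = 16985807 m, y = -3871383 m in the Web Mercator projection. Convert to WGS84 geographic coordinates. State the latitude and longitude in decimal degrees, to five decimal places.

R = 6378137 m. λ = x/R = 152.58610041°.
φ = 2·arctan(exp(y/R)) − 90° = 2·arctan(0.54500) − 90° = -32.81959782°.

lat -32.81960°, lon 152.58610°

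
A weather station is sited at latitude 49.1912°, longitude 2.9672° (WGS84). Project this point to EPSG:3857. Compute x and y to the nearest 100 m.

Web Mercator is spherical with R = a = 6378137 m.
x = R·λ = 6378137 × 0.051787410 = 330307.193 m.
y = R·ln tan(π/4 + φ/2) = 6378137 × 0.988904209 = 6307366.525 m.

x 330300 m, y 6307400 m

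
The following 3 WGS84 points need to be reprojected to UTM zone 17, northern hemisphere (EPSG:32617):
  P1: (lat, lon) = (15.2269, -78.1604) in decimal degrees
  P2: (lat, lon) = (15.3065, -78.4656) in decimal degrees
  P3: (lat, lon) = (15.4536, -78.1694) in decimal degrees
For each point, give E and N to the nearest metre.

UTM zone 17N: λ₀ = -81°, k₀ = 0.9996.
P1 (15.2269°, -78.1604°) → (805062.309, 1685409.016) m.
P2 (15.3065°, -78.4656°) → (772151.847, 1693816.409) m.
P3 (15.4536°, -78.1694°) → (803766.405, 1710497.727) m.

P1: E 805062 m, N 1685409 m; P2: E 772152 m, N 1693816 m; P3: E 803766 m, N 1710498 m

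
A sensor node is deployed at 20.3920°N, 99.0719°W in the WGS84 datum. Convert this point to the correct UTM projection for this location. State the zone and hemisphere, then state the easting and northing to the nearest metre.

Zone 14N: E 492498 m, N 2254863 m

Longitude -99.0719° lies in the 6° band [-102°, -96°), giving zone 14; latitude is north of the equator, so 14N.
Zone 14 central meridian λ₀ = 6×14 − 183 = -99°; Δλ = -0.0719°.
Transverse Mercator on WGS84 with k₀ = 0.9996 gives E = 492497.676 m, N = 2254862.634 m.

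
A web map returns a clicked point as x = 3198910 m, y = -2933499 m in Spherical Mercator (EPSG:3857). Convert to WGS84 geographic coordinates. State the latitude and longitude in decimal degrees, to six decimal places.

lat -25.469304°, lon 28.736297°

R = 6378137 m. λ = x/R = 28.73629746°.
φ = 2·arctan(exp(y/R)) − 90° = 2·arctan(0.63133) − 90° = -25.46930352°.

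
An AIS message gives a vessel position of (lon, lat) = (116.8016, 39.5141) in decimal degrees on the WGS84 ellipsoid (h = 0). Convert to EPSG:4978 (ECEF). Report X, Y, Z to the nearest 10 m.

WGS84: a = 6378137 m, e² = 0.006694380; N(φ) = a/√(1−e²sin²φ) = 6386797.408 m.
X = (N+h)·cosφ·cosλ = -2221691.137 m; Y = (N+h)·cosφ·sinλ = 4397895.724 m; Z = (N(1−e²)+h)·sinφ = 4036511.341 m.

X -2221690 m, Y 4397900 m, Z 4036510 m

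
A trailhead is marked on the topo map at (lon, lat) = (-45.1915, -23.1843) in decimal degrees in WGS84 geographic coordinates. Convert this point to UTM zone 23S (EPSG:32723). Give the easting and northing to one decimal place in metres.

E 480401.5 m, N 7436065.1 m

Zone 23 central meridian λ₀ = 6×23 − 183 = -45°; Δλ = -0.1915°.
Transverse Mercator on WGS84 with k₀ = 0.9996 gives E = 480401.507 m, N = 7436065.148 m.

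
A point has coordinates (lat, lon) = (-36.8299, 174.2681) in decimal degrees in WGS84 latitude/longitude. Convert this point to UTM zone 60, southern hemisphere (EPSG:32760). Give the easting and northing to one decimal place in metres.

Zone 60 central meridian λ₀ = 6×60 − 183 = 177°; Δλ = -2.7319°.
Transverse Mercator on WGS84 with k₀ = 0.9996 gives E = 256359.687 m, N = 5920513.752 m.

E 256359.7 m, N 5920513.8 m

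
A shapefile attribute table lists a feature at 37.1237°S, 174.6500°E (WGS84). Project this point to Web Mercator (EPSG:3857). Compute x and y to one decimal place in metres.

x 19441949.1 m, y -4456363.0 m

Web Mercator is spherical with R = a = 6378137 m.
x = R·λ = 6378137 × 3.048217539 = 19441949.067 m.
y = R·ln tan(π/4 + φ/2) = 6378137 × -0.698693525 = -4456363.026 m.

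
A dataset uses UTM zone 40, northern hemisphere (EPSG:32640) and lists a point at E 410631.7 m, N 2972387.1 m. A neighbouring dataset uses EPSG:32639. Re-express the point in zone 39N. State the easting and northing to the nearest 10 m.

UTM 40N → geographic: φ = 26.87030040°, λ = 56.10029974°.
UTM 39N (λ₀ = 51°) forward: E = 1007005.089 m, N = 2982286.871 m.

E 1007010 m, N 2982290 m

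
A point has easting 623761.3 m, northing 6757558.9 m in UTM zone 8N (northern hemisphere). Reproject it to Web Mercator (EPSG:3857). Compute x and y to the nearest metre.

x -14773900 m, y 8610616 m

Unproject from UTM 8N (λ₀ = -135°) → φ = 60.93369980°, λ = -132.71619998°.
Web Mercator (R = 6378137 m): x = -14773899.802 m, y = 8610615.553 m.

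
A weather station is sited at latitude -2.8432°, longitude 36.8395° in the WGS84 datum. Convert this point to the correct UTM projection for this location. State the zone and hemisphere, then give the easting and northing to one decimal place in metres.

Zone 37S: E 259827.4 m, N 9685513.7 m

Longitude 36.8395° lies in the 6° band [36°, 42°), giving zone 37; latitude is south of the equator, so 37S.
Zone 37 central meridian λ₀ = 6×37 − 183 = 39°; Δλ = -2.1605°.
Transverse Mercator on WGS84 with k₀ = 0.9996 gives E = 259827.379 m, N = 9685513.692 m.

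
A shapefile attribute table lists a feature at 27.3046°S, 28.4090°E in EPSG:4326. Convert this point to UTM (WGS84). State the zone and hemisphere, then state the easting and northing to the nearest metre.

Zone 35S: E 639424 m, N 6979040 m

Longitude 28.4090° lies in the 6° band [24°, 30°), giving zone 35; latitude is south of the equator, so 35S.
Zone 35 central meridian λ₀ = 6×35 − 183 = 27°; Δλ = +1.4090°.
Transverse Mercator on WGS84 with k₀ = 0.9996 gives E = 639423.770 m, N = 6979040.270 m.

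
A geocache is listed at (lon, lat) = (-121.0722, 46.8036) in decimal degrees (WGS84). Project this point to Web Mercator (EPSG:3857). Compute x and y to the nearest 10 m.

Web Mercator is spherical with R = a = 6378137 m.
x = R·λ = 6378137 × -2.113108523 = -13477695.653 m.
y = R·ln tan(π/4 + φ/2) = 6378137 × 0.926614669 = 5910075.307 m.

x -13477700 m, y 5910080 m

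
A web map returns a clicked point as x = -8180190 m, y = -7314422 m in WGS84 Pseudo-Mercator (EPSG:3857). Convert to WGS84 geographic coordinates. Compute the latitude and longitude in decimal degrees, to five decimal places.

R = 6378137 m. λ = x/R = -73.48389704°.
φ = 2·arctan(exp(y/R)) − 90° = 2·arctan(0.31765) − 90° = -54.75479749°.

lat -54.75480°, lon -73.48390°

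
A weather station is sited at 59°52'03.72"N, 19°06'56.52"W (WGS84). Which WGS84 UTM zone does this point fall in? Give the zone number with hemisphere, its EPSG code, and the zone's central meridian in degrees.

Zone 27N (EPSG:32627), central meridian -21°

UTM zone = ⌊(λ + 180)/6⌋ + 1; -19.1157° ∈ [-24°, -18°) → zone 27.
Hemisphere: N (φ ≥ 0).
Central meridian λ₀ = 6×27 − 183 = -21°.
EPSG code: 32627.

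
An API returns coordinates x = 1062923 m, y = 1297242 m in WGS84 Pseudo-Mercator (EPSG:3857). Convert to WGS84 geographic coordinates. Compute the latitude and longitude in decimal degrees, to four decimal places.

lat 11.5738°, lon 9.5484°

R = 6378137 m. λ = x/R = 9.54839977°.
φ = 2·arctan(exp(y/R)) − 90° = 2·arctan(1.22555) − 90° = 11.57380031°.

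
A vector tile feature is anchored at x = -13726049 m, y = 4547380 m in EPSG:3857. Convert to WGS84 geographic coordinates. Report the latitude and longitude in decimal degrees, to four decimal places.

R = 6378137 m. λ = x/R = -123.30319607°.
φ = 2·arctan(exp(y/R)) − 90° = 2·arctan(2.04003) − 90° = 37.77280281°.

lat 37.7728°, lon -123.3032°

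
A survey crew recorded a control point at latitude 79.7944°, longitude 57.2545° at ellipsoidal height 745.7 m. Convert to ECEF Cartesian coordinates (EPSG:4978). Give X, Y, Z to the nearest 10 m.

X 613340 m, Y 953700 m, Z 6256250 m

WGS84: a = 6378137 m, e² = 0.006694380; N(φ) = a/√(1−e²sin²φ) = 6398916.741 m.
X = (N+h)·cosφ·cosλ = 613335.058 m; Y = (N+h)·cosφ·sinλ = 953700.766 m; Z = (N(1−e²)+h)·sinφ = 6256249.842 m.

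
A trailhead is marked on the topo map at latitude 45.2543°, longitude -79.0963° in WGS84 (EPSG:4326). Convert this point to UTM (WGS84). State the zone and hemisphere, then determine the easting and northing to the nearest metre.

Longitude -79.0963° lies in the 6° band [-84°, -78°), giving zone 17; latitude is north of the equator, so 17N.
Zone 17 central meridian λ₀ = 6×17 − 183 = -81°; Δλ = +1.9037°.
Transverse Mercator on WGS84 with k₀ = 0.9996 gives E = 649375.291 m, N = 5012963.362 m.

Zone 17N: E 649375 m, N 5012963 m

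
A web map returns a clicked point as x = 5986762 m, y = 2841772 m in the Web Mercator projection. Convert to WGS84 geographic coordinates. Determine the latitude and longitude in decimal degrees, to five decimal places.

R = 6378137 m. λ = x/R = 53.77999807°.
φ = 2·arctan(exp(y/R)) − 90° = 2·arctan(1.56135) − 90° = 24.72310137°.

lat 24.72310°, lon 53.78000°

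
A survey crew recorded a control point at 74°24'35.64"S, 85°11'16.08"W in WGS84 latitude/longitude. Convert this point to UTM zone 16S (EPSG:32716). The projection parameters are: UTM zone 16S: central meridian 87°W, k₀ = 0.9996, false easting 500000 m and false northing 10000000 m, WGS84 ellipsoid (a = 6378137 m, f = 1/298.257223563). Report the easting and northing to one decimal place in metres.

E 554356.1 m, N 1741403.1 m

Zone 16 central meridian λ₀ = 6×16 − 183 = -87°; Δλ = +1.8122°.
Transverse Mercator on WGS84 with k₀ = 0.9996 gives E = 554356.122 m, N = 1741403.052 m.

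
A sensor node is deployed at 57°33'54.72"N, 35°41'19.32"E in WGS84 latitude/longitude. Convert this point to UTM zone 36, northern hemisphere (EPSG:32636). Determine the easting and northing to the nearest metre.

Zone 36 central meridian λ₀ = 6×36 − 183 = 33°; Δλ = +2.6887°.
Transverse Mercator on WGS84 with k₀ = 0.9996 gives E = 660823.655 m, N = 6383489.929 m.

E 660824 m, N 6383490 m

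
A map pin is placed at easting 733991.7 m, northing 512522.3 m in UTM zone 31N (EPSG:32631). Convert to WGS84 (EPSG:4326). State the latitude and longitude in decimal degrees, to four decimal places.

lat 4.6337°, lon 5.1092°

Zone 31N: λ₀ = 3°, k₀ = 0.9996, false easting 500000 m.
Meridian distance M = (N − FN)/k₀ = 512727.4 m.
Inverse transverse Mercator on WGS84 gives φ = 4.63369976°, λ = 5.10920030°.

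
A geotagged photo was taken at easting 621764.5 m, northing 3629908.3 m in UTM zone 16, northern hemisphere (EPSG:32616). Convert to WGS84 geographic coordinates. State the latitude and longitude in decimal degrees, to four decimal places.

Zone 16N: λ₀ = -87°, k₀ = 0.9996, false easting 500000 m.
Meridian distance M = (N − FN)/k₀ = 3631360.8 m.
Inverse transverse Mercator on WGS84 gives φ = 32.80040001°, λ = -85.69949951°.

lat 32.8004°, lon -85.6995°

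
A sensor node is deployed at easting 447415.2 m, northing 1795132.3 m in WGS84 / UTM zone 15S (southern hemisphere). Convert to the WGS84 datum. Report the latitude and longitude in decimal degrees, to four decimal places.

Zone 15S: λ₀ = -93°, k₀ = 0.9996, false easting 500000 m, false northing 10000000 m.
Meridian distance M = (N − FN)/k₀ = -8208151.0 m.
Inverse transverse Mercator on WGS84 gives φ = -73.92900023°, λ = -94.70200136°.

lat -73.9290°, lon -94.7020°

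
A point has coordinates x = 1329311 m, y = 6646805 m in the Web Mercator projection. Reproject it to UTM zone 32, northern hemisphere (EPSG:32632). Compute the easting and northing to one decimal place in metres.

Web Mercator inverse (R = 6378137 m) → φ = 51.14399835°, λ = 11.94140389°.
UTM 32N forward: E = 705738.425 m, N = 5669952.328 m.

E 705738.4 m, N 5669952.3 m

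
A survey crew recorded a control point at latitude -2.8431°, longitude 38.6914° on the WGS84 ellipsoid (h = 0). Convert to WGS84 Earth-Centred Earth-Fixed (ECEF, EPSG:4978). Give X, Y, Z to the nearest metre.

X 4972204 m, Y 3982261 m, Z -314247 m

WGS84: a = 6378137 m, e² = 0.006694380; N(φ) = a/√(1−e²sin²φ) = 6378189.525 m.
X = (N+h)·cosφ·cosλ = 4972203.784 m; Y = (N+h)·cosφ·sinλ = 3982261.193 m; Z = (N(1−e²)+h)·sinφ = -314247.314 m.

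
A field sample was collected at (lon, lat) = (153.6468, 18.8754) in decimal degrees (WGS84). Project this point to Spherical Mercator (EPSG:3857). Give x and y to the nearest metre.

x 17103884 m, y 2140272 m

Web Mercator is spherical with R = a = 6378137 m.
x = R·λ = 6378137 × 2.681642545 = 17103883.538 m.
y = R·ln tan(π/4 + φ/2) = 6378137 × 0.335563780 = 2140271.762 m.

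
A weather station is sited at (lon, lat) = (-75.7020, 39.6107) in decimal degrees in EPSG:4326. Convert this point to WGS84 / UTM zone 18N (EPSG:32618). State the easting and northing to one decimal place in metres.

E 439738.3 m, N 4384785.6 m

Zone 18 central meridian λ₀ = 6×18 − 183 = -75°; Δλ = -0.7020°.
Transverse Mercator on WGS84 with k₀ = 0.9996 gives E = 439738.306 m, N = 4384785.558 m.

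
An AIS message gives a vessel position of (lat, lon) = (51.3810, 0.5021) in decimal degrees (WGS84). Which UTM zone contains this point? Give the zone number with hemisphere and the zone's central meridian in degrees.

UTM zone = ⌊(λ + 180)/6⌋ + 1; 0.5021° ∈ [0°, 6°) → zone 31.
Hemisphere: N (φ ≥ 0).
Central meridian λ₀ = 6×31 − 183 = 3°.

Zone 31N, central meridian 3°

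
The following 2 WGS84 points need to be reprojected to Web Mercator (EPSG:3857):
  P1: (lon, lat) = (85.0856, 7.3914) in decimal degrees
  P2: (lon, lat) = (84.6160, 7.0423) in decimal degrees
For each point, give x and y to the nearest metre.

Web Mercator: x = R·λ, y = R·ln tan(π/4+φ/2), R = 6378137 m.
P1 (7.3914°, 85.0856°) → (9471685.666, 825098.631) m.
P2 (7.0423°, 84.6160°) → (9419410.033, 785926.606) m.

P1: x 9471686 m, y 825099 m; P2: x 9419410 m, y 785927 m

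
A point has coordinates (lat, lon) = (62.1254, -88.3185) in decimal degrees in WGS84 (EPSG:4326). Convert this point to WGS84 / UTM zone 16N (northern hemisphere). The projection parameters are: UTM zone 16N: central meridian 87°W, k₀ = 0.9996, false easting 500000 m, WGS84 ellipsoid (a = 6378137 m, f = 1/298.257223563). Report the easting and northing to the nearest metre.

Zone 16 central meridian λ₀ = 6×16 − 183 = -87°; Δλ = -1.3185°.
Transverse Mercator on WGS84 with k₀ = 0.9996 gives E = 431227.974 m, N = 6888849.490 m.

E 431228 m, N 6888849 m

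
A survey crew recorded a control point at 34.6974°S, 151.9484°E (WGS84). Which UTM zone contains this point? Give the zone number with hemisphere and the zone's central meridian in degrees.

UTM zone = ⌊(λ + 180)/6⌋ + 1; 151.9484° ∈ [150°, 156°) → zone 56.
Hemisphere: S (φ < 0).
Central meridian λ₀ = 6×56 − 183 = 153°.

Zone 56S, central meridian 153°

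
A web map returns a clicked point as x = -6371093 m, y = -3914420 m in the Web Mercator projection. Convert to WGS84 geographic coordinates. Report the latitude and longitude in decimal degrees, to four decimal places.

lat -33.1439°, lon -57.2325°

R = 6378137 m. λ = x/R = -57.23250218°.
φ = 2·arctan(exp(y/R)) − 90° = 2·arctan(0.54133) − 90° = -33.14390079°.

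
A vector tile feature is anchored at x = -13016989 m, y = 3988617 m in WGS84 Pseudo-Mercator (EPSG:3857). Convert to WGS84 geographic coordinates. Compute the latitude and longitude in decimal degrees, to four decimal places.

lat 33.7002°, lon -116.9336°

R = 6378137 m. λ = x/R = -116.93360172°.
φ = 2·arctan(exp(y/R)) − 90° = 2·arctan(1.86891) − 90° = 33.70020075°.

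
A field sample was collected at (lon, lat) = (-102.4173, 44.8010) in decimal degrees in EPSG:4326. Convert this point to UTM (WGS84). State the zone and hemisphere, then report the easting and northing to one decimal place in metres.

Zone 13N: E 704260.2 m, N 4964089.5 m

Longitude -102.4173° lies in the 6° band [-108°, -102°), giving zone 13; latitude is north of the equator, so 13N.
Zone 13 central meridian λ₀ = 6×13 − 183 = -105°; Δλ = +2.5827°.
Transverse Mercator on WGS84 with k₀ = 0.9996 gives E = 704260.224 m, N = 4964089.486 m.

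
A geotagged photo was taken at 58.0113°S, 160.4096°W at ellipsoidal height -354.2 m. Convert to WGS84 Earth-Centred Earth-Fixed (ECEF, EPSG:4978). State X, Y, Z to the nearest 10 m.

X -3190760 m, Y -1135580 m, Z -5386100 m

WGS84: a = 6378137 m, e² = 0.006694380; N(φ) = a/√(1−e²sin²φ) = 6393550.251 m.
X = (N+h)·cosφ·cosλ = -3190758.401 m; Y = (N+h)·cosφ·sinλ = -1135575.592 m; Z = (N(1−e²)+h)·sinφ = -5386104.142 m.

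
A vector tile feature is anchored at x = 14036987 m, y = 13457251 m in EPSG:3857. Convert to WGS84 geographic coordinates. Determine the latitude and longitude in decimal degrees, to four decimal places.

lat 76.1733°, lon 126.0964°

R = 6378137 m. λ = x/R = 126.09639965°.
φ = 2·arctan(exp(y/R)) − 90° = 2·arctan(8.24744) − 90° = 76.17330017°.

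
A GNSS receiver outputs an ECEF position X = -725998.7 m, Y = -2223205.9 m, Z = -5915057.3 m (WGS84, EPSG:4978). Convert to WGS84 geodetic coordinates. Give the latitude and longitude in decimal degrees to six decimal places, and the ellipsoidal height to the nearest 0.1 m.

λ = atan2(Y, X) = -108.08470101°; p = √(X²+Y²) = 2338743.0 m.
Bowring's method on WGS84 (a = 6378137 m, b = 6356752.314 m) gives φ = -68.55799978°, h = 999.709 m.

lat -68.558000°, lon -108.084701°, h 999.7 m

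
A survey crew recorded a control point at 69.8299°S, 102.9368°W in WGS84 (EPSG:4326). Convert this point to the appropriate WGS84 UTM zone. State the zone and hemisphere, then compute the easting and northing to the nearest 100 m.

Longitude -102.9368° lies in the 6° band [-108°, -102°), giving zone 13; latitude is south of the equator, so 13S.
Zone 13 central meridian λ₀ = 6×13 − 183 = -105°; Δλ = +2.0632°.
Transverse Mercator on WGS84 with k₀ = 0.9996 gives E = 579383.402 m, N = 2251753.981 m.

Zone 13S: E 579400 m, N 2251800 m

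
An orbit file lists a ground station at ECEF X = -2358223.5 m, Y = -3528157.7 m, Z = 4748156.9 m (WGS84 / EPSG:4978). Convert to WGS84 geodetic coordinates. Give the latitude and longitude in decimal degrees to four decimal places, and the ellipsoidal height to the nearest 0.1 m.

lat 48.4020°, lon -123.7588°, h 1988.6 m

λ = atan2(Y, X) = -123.75879995°; p = √(X²+Y²) = 4243714.7 m.
Bowring's method on WGS84 (a = 6378137 m, b = 6356752.314 m) gives φ = 48.40200025°, h = 1988.630 m.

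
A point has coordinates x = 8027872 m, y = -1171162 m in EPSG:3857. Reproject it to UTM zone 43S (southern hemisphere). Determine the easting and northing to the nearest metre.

Web Mercator inverse (R = 6378137 m) → φ = -10.46209990°, λ = 72.11560117°.
UTM 43S forward: E = 184214.242 m, N = 8842051.127 m.

E 184214 m, N 8842051 m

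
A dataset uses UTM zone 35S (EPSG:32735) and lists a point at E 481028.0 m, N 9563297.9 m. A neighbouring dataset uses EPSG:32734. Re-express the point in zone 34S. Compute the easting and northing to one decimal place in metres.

UTM 35S → geographic: φ = -3.95090043°, λ = 26.82910024°.
UTM 34S (λ₀ = 21°) forward: E = 1148217.717 m, N = 9561021.924 m.

E 1148217.7 m, N 9561021.9 m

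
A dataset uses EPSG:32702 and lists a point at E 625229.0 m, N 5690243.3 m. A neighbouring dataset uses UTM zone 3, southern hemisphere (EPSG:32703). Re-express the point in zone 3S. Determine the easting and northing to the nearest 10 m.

UTM 2S → geographic: φ = -38.92780028°, λ = -169.55529962°.
UTM 3S (λ₀ = -165°) forward: E = 105059.827 m, N = 5681359.001 m.

E 105060 m, N 5681360 m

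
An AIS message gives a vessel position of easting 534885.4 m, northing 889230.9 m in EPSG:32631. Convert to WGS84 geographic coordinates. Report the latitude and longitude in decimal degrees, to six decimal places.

lat 8.044500°, lon 3.316600°

Zone 31N: λ₀ = 3°, k₀ = 0.9996, false easting 500000 m.
Meridian distance M = (N − FN)/k₀ = 889586.7 m.
Inverse transverse Mercator on WGS84 gives φ = 8.04450010°, λ = 3.31659963°.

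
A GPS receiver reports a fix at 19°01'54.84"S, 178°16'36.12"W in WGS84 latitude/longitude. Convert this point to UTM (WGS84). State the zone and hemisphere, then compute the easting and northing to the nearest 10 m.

Longitude -178.2767° lies in the 6° band [-180°, -174°), giving zone 1; latitude is south of the equator, so 1S.
Zone 1 central meridian λ₀ = 6×1 − 183 = -177°; Δλ = -1.2767°.
Transverse Mercator on WGS84 with k₀ = 0.9996 gives E = 365644.276 m, N = 7895154.690 m.

Zone 1S: E 365640 m, N 7895150 m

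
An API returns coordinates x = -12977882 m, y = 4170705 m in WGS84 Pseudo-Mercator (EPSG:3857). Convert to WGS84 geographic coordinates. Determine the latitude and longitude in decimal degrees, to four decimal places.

lat 35.0502°, lon -116.5823°

R = 6378137 m. λ = x/R = -116.58229756°.
φ = 2·arctan(exp(y/R)) − 90° = 2·arctan(1.92304) − 90° = 35.05019840°.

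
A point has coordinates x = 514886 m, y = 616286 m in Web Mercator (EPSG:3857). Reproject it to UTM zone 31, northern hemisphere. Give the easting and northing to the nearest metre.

E 680044 m, N 611231 m

Web Mercator inverse (R = 6378137 m) → φ = 5.52759675°, λ = 4.62529963°.
UTM 31N forward: E = 680043.616 m, N = 611230.552 m.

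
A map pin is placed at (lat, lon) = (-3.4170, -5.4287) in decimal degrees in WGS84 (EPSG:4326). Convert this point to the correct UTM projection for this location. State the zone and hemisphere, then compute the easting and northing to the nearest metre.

Zone 30S: E 230143 m, N 9621973 m

Longitude -5.4287° lies in the 6° band [-6°, 0°), giving zone 30; latitude is south of the equator, so 30S.
Zone 30 central meridian λ₀ = 6×30 − 183 = -3°; Δλ = -2.4287°.
Transverse Mercator on WGS84 with k₀ = 0.9996 gives E = 230142.957 m, N = 9621973.290 m.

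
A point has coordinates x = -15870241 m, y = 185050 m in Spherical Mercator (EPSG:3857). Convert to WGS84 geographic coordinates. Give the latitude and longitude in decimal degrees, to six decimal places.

lat 1.662099°, lon -142.564801°

R = 6378137 m. λ = x/R = -142.56480053°.
φ = 2·arctan(exp(y/R)) − 90° = 2·arctan(1.02944) − 90° = 1.66209927°.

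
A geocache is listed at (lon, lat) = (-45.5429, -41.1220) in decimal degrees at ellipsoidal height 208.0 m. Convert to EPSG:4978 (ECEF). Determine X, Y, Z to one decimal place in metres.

WGS84: a = 6378137 m, e² = 0.006694380; N(φ) = a/√(1−e²sin²φ) = 6387390.956 m.
X = (N+h)·cosφ·cosλ = 3370098.205 m; Y = (N+h)·cosφ·sinλ = -3434577.104 m; Z = (N(1−e²)+h)·sinφ = -4172775.873 m.

X 3370098.2 m, Y -3434577.1 m, Z -4172775.9 m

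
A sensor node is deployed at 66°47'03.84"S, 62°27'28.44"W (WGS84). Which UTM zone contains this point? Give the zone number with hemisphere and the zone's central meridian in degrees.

Zone 20S, central meridian -63°

UTM zone = ⌊(λ + 180)/6⌋ + 1; -62.4579° ∈ [-66°, -60°) → zone 20.
Hemisphere: S (φ < 0).
Central meridian λ₀ = 6×20 − 183 = -63°.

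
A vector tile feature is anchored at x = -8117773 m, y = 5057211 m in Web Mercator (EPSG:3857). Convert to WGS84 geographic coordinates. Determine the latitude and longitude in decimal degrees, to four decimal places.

R = 6378137 m. λ = x/R = -72.92319559°.
φ = 2·arctan(exp(y/R)) − 90° = 2·arctan(2.20979) − 90° = 41.30349703°.

lat 41.3035°, lon -72.9232°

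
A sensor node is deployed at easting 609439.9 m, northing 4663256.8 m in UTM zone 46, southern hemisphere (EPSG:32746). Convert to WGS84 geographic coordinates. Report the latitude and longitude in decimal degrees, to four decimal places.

lat -48.1745°, lon 94.4721°

Zone 46S: λ₀ = 93°, k₀ = 0.9996, false easting 500000 m, false northing 10000000 m.
Meridian distance M = (N − FN)/k₀ = -5338878.8 m.
Inverse transverse Mercator on WGS84 gives φ = -48.17449962°, λ = 94.47210011°.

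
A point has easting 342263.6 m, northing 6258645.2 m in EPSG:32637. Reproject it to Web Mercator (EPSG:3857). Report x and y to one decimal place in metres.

Unproject from UTM 37N (λ₀ = 39°) → φ = 56.44590039°, λ = 36.44100016°.
Web Mercator (R = 6378137 m): x = 4056593.581 m, y = 7647698.783 m.

x 4056593.6 m, y 7647698.8 m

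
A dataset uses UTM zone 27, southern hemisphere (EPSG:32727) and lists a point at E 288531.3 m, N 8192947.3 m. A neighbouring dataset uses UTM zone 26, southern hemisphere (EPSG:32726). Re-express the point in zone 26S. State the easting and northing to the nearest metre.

E 929734 m, N 8189729 m

UTM 27S → geographic: φ = -16.33529998°, λ = -22.97950031°.
UTM 26S (λ₀ = -27°) forward: E = 929733.824 m, N = 8189729.362 m.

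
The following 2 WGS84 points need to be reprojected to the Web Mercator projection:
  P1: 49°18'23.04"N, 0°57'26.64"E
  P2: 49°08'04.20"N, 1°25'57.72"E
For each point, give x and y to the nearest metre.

P1: x 106577 m, y 6327012 m; P2: x 159487 m, y 6297714 m

Web Mercator: x = R·λ, y = R·ln tan(π/4+φ/2), R = 6378137 m.
P1 (49.3064°, 0.9574°) → (106577.280, 6327011.887) m.
P2 (49.1345°, 1.4327°) → (159487.434, 6297714.121) m.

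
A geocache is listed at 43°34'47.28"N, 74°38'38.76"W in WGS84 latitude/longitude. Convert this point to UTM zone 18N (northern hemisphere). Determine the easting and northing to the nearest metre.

E 528735 m, N 4825265 m

Zone 18 central meridian λ₀ = 6×18 − 183 = -75°; Δλ = +0.3559°.
Transverse Mercator on WGS84 with k₀ = 0.9996 gives E = 528734.584 m, N = 4825265.397 m.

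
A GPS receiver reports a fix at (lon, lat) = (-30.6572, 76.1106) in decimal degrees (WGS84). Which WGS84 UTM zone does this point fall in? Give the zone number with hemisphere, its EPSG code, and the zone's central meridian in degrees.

Zone 25N (EPSG:32625), central meridian -33°

UTM zone = ⌊(λ + 180)/6⌋ + 1; -30.6572° ∈ [-36°, -30°) → zone 25.
Hemisphere: N (φ ≥ 0).
Central meridian λ₀ = 6×25 − 183 = -33°.
EPSG code: 32625.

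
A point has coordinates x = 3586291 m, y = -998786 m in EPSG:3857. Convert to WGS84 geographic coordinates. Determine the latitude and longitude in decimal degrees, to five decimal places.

R = 6378137 m. λ = x/R = 32.21620019°.
φ = 2·arctan(exp(y/R)) − 90° = 2·arctan(0.85505) − 90° = -8.93580082°.

lat -8.93580°, lon 32.21620°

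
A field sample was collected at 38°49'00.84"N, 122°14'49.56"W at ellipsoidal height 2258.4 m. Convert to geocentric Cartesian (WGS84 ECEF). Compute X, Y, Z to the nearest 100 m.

X -2656000 m, Y -4210000 m, Z 3977900 m

WGS84: a = 6378137 m, e² = 0.006694380; N(φ) = a/√(1−e²sin²φ) = 6386541.979 m.
X = (N+h)·cosφ·cosλ = -2656041.890 m; Y = (N+h)·cosφ·sinλ = -4210043.780 m; Z = (N(1−e²)+h)·sinφ = 3977915.505 m.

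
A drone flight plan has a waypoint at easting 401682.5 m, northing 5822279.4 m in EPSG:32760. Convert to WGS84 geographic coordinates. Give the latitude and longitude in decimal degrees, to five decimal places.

Zone 60S: λ₀ = 177°, k₀ = 0.9996, false easting 500000 m, false northing 10000000 m.
Meridian distance M = (N − FN)/k₀ = -4179392.4 m.
Inverse transverse Mercator on WGS84 gives φ = -37.74149983°, λ = 175.88410020°.

lat -37.74150°, lon 175.88410°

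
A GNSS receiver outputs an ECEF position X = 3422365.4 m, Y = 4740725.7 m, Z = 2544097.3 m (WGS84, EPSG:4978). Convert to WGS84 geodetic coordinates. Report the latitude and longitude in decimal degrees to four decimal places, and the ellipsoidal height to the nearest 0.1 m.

lat 23.6556°, lon 54.1742°, h 1761.5 m

λ = atan2(Y, X) = 54.17419993°; p = √(X²+Y²) = 5846970.6 m.
Bowring's method on WGS84 (a = 6378137 m, b = 6356752.314 m) gives φ = 23.65560043°, h = 1761.508 m.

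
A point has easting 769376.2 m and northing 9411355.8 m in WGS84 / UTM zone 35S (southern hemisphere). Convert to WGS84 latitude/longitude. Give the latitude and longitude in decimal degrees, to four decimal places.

Zone 35S: λ₀ = 27°, k₀ = 0.9996, false easting 500000 m, false northing 10000000 m.
Meridian distance M = (N − FN)/k₀ = -588879.8 m.
Inverse transverse Mercator on WGS84 gives φ = -5.32069983°, λ = 29.43050018°.

lat -5.3207°, lon 29.4305°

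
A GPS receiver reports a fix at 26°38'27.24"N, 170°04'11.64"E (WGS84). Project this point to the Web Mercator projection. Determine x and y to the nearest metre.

x 18932095 m, y 3078678 m

Web Mercator is spherical with R = a = 6378137 m.
x = R·λ = 6378137 × 2.968279714 = 18932094.667 m.
y = R·ln tan(π/4 + φ/2) = 6378137 × 0.482692382 = 3078678.141 m.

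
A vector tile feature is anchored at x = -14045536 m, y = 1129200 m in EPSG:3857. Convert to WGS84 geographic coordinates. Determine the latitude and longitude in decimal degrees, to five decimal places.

R = 6378137 m. λ = x/R = -126.17319662°.
φ = 2·arctan(exp(y/R)) − 90° = 2·arctan(1.19368) − 90° = 10.09119664°.

lat 10.09120°, lon -126.17320°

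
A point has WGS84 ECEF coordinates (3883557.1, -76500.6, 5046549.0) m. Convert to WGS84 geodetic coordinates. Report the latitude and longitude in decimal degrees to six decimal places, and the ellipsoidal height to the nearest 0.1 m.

lat 52.600400°, lon -1.128500°, h 3639.1 m

λ = atan2(Y, X) = -1.12850013°; p = √(X²+Y²) = 3884310.5 m.
Bowring's method on WGS84 (a = 6378137 m, b = 6356752.314 m) gives φ = 52.60039984°, h = 3639.059 m.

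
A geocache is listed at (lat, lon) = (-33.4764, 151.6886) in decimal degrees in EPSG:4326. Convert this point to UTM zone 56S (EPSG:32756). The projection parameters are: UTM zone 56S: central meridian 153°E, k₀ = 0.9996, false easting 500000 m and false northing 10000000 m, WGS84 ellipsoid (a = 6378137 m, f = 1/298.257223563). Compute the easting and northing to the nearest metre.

E 378153 m, N 6295128 m

Zone 56 central meridian λ₀ = 6×56 − 183 = 153°; Δλ = -1.3114°.
Transverse Mercator on WGS84 with k₀ = 0.9996 gives E = 378152.877 m, N = 6295128.042 m.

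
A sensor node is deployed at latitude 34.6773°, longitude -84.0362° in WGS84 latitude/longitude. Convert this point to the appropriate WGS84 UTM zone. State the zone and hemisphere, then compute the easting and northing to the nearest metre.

Longitude -84.0362° lies in the 6° band [-90°, -84°), giving zone 16; latitude is north of the equator, so 16N.
Zone 16 central meridian λ₀ = 6×16 − 183 = -87°; Δλ = +2.9638°.
Transverse Mercator on WGS84 with k₀ = 0.9996 gives E = 771552.166 m, N = 3841255.939 m.

Zone 16N: E 771552 m, N 3841256 m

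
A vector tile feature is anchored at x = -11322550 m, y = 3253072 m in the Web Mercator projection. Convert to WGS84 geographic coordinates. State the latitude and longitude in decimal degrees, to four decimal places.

R = 6378137 m. λ = x/R = -101.71219720°.
φ = 2·arctan(exp(y/R)) − 90° = 2·arctan(1.66535) − 90° = 28.03250068°.

lat 28.0325°, lon -101.7122°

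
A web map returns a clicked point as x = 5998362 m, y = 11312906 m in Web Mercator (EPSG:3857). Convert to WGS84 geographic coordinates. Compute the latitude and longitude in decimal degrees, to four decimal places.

lat 70.7369°, lon 53.8842°

R = 6378137 m. λ = x/R = 53.88420264°.
φ = 2·arctan(exp(y/R)) − 90° = 2·arctan(5.89262) − 90° = 70.73689917°.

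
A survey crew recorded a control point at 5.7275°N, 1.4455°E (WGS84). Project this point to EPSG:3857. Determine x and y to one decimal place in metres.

x 160912.3 m, y 638646.9 m

Web Mercator is spherical with R = a = 6378137 m.
x = R·λ = 6378137 × 0.025228734 = 160912.324 m.
y = R·ln tan(π/4 + φ/2) = 6378137 × 0.100130635 = 638646.911 m.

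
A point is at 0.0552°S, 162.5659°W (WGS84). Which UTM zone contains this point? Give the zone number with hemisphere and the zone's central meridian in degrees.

UTM zone = ⌊(λ + 180)/6⌋ + 1; -162.5659° ∈ [-168°, -162°) → zone 3.
Hemisphere: S (φ < 0).
Central meridian λ₀ = 6×3 − 183 = -165°.

Zone 3S, central meridian -165°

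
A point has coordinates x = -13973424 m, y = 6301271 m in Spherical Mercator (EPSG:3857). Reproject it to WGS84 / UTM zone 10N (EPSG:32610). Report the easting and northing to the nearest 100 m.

E 315900 m, N 5447800 m

Web Mercator inverse (R = 6378137 m) → φ = 49.15540132°, λ = -125.52540351°.
UTM 10N forward: E = 315869.520 m, N = 5447801.931 m.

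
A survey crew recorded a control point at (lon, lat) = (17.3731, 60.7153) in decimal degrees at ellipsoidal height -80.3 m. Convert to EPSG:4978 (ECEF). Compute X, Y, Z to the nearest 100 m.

WGS84: a = 6378137 m, e² = 0.006694380; N(φ) = a/√(1−e²sin²φ) = 6394440.054 m.
X = (N+h)·cosφ·cosλ = 2985110.052 m; Y = (N+h)·cosφ·sinλ = 933937.885 m; Z = (N(1−e²)+h)·sinφ = 5539823.992 m.

X 2985100 m, Y 933900 m, Z 5539800 m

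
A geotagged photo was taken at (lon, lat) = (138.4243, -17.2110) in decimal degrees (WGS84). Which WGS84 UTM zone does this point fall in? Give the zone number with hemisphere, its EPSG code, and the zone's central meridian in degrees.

Zone 54S (EPSG:32754), central meridian 141°

UTM zone = ⌊(λ + 180)/6⌋ + 1; 138.4243° ∈ [138°, 144°) → zone 54.
Hemisphere: S (φ < 0).
Central meridian λ₀ = 6×54 − 183 = 141°.
EPSG code: 32754.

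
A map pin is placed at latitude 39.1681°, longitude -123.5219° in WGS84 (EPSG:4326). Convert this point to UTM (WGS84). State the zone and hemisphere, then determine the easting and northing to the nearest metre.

Zone 10N: E 454915 m, N 4335561 m

Longitude -123.5219° lies in the 6° band [-126°, -120°), giving zone 10; latitude is north of the equator, so 10N.
Zone 10 central meridian λ₀ = 6×10 − 183 = -123°; Δλ = -0.5219°.
Transverse Mercator on WGS84 with k₀ = 0.9996 gives E = 454914.765 m, N = 4335560.783 m.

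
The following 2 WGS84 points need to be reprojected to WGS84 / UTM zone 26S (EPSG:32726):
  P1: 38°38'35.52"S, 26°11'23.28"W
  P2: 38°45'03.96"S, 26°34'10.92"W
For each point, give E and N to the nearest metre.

UTM zone 26S: λ₀ = -27°, k₀ = 0.9996.
P1 (-38.6432°, -26.1898°) → (570508.145, 5722505.364) m.
P2 (-38.7511°, -26.5697°) → (537390.699, 5710755.641) m.

P1: E 570508 m, N 5722505 m; P2: E 537391 m, N 5710756 m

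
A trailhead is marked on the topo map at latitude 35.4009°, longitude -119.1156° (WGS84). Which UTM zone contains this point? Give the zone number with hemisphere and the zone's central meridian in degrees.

Zone 11N, central meridian -117°

UTM zone = ⌊(λ + 180)/6⌋ + 1; -119.1156° ∈ [-120°, -114°) → zone 11.
Hemisphere: N (φ ≥ 0).
Central meridian λ₀ = 6×11 − 183 = -117°.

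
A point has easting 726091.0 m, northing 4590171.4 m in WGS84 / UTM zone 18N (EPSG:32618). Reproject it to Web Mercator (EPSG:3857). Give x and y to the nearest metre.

Unproject from UTM 18N (λ₀ = -75°) → φ = 41.43129959°, λ = -72.29410023°.
Web Mercator (R = 6378137 m): x = -8047742.425 m, y = 5076167.915 m.

x -8047742 m, y 5076168 m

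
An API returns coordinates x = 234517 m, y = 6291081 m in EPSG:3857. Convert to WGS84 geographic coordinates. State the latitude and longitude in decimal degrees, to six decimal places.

R = 6378137 m. λ = x/R = 2.10670205°.
φ = 2·arctan(exp(y/R)) − 90° = 2·arctan(2.68143) − 90° = 49.09549818°.

lat 49.095498°, lon 2.106702°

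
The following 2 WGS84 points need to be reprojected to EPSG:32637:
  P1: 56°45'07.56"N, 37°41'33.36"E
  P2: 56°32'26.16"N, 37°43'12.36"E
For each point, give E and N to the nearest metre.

P1: E 420054 m, N 6290554 m; P2: E 421296 m, N 6266983 m

UTM zone 37N: λ₀ = 39°, k₀ = 0.9996.
P1 (56.7521°, 37.6926°) → (420053.653, 6290554.270) m.
P2 (56.5406°, 37.7201°) → (421295.840, 6266982.984) m.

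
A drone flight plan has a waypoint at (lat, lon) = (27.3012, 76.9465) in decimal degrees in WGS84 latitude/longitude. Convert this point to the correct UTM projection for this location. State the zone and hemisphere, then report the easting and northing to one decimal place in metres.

Longitude 76.9465° lies in the 6° band [72°, 78°), giving zone 43; latitude is north of the equator, so 43N.
Zone 43 central meridian λ₀ = 6×43 − 183 = 75°; Δλ = +1.9465°.
Transverse Mercator on WGS84 with k₀ = 0.9996 gives E = 692626.785 m, N = 3021297.785 m.

Zone 43N: E 692626.8 m, N 3021297.8 m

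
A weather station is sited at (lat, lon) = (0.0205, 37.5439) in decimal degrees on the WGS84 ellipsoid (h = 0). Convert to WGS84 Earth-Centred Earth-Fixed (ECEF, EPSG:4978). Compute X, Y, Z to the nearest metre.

X 5057140 m, Y 3886639 m, Z 2267 m

WGS84: a = 6378137 m, e² = 0.006694380; N(φ) = a/√(1−e²sin²φ) = 6378137.003 m.
X = (N+h)·cosφ·cosλ = 5057139.515 m; Y = (N+h)·cosφ·sinλ = 3886639.466 m; Z = (N(1−e²)+h)·sinφ = 2266.773 m.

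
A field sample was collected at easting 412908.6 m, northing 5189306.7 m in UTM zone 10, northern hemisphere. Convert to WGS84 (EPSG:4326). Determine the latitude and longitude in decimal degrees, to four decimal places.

Zone 10N: λ₀ = -123°, k₀ = 0.9996, false easting 500000 m.
Meridian distance M = (N − FN)/k₀ = 5191383.3 m.
Inverse transverse Mercator on WGS84 gives φ = 46.85160029°, λ = -124.14239952°.

lat 46.8516°, lon -124.1424°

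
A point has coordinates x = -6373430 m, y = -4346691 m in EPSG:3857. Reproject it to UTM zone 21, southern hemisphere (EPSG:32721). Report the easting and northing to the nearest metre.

E 477250 m, N 5978964 m

Web Mercator inverse (R = 6378137 m) → φ = -36.33410046°, λ = -57.25349581°.
UTM 21S forward: E = 477249.760 m, N = 5978964.067 m.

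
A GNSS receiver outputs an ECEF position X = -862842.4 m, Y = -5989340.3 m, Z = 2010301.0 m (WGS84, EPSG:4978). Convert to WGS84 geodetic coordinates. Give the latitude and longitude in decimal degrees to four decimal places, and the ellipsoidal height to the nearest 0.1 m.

lat 18.4928°, lon -98.1978°, h 361.2 m

λ = atan2(Y, X) = -98.19780025°; p = √(X²+Y²) = 6051173.0 m.
Bowring's method on WGS84 (a = 6378137 m, b = 6356752.314 m) gives φ = 18.49280002°, h = 361.192 m.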